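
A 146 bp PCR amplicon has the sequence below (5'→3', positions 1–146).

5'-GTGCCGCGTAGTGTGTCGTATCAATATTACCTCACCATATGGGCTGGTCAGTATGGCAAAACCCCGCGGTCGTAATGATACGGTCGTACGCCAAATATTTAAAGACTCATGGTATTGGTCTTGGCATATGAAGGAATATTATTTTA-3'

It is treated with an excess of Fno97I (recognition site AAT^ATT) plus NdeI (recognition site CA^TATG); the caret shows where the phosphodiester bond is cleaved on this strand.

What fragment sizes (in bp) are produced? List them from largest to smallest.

Fno97I sites (AATATT) start at positions 23, 94, 135.
Fno97I cuts after base 3 of each site, so after positions 25, 96, 137.
NdeI sites (CATATG) start at positions 36, 125.
NdeI cuts after base 2 of each site, so after positions 37, 126.
Combined cut positions: 25, 37, 96, 126, 137.
Linear molecule, 5 cuts → 6 fragments:
  1–25 → 25 bp
  26–37 → 12 bp
  38–96 → 59 bp
  97–126 → 30 bp
  127–137 → 11 bp
  138–146 → 9 bp
Sorted largest to smallest: 59, 30, 25, 12, 11, 9 bp.

59, 30, 25, 12, 11, 9 bp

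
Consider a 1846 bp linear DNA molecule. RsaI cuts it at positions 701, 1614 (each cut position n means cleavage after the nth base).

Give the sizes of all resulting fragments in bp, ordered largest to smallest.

913, 701, 232 bp

Linear molecule, 2 cuts → 3 fragments:
  701 − 0 = 701 bp
  1614 − 701 = 913 bp
  1846 − 1614 = 232 bp
Sorted largest to smallest: 913, 701, 232 bp.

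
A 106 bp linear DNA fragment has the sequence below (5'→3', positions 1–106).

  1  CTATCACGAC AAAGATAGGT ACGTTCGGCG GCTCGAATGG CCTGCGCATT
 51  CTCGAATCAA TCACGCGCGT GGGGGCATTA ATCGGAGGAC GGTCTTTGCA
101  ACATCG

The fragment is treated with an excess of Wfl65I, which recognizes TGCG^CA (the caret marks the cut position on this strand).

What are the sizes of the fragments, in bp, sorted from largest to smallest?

The Wfl65I site (TGCGCA) starts at position 43.
Wfl65I cuts after base 4 of each site, so after position 46.
Linear molecule, 1 cut → 2 fragments:
  1–46 → 46 bp
  47–106 → 60 bp
Sorted largest to smallest: 60, 46 bp.

60, 46 bp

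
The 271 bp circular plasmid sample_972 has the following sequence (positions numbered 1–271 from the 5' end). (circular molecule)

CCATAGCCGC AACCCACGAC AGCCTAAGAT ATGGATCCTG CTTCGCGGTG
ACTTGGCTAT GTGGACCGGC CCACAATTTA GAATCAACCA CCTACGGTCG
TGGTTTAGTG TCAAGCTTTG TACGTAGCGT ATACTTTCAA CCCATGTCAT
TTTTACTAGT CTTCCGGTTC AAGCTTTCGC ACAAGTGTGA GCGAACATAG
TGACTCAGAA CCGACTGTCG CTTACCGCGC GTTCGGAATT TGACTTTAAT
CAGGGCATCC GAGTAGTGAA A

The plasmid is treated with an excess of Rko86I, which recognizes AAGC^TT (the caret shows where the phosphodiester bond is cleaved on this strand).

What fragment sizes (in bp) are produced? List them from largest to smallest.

213, 58 bp

Rko86I sites (AAGCTT) start at positions 113, 171.
Rko86I cuts after base 4 of each site, so after positions 116, 174.
Circular molecule, 2 cuts → 2 fragments:
  117–174 → 58 bp
  175–271 then 1–116 → 97 + 116 = 213 bp
Sorted largest to smallest: 213, 58 bp.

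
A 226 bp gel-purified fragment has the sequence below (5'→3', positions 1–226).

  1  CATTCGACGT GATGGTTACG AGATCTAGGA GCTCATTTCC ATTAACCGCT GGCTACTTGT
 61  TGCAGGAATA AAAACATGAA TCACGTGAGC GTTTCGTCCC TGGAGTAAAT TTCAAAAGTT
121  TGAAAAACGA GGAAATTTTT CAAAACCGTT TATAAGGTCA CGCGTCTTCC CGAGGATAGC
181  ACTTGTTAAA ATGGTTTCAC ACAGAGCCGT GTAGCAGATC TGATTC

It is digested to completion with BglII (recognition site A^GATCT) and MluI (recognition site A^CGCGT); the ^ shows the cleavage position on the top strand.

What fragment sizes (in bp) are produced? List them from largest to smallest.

BglII sites (AGATCT) start at positions 21, 216.
BglII cuts after the first base of each site, so after positions 21, 216.
The MluI site (ACGCGT) starts at position 160.
MluI cuts after the first base of each site, so after position 160.
Combined cut positions: 21, 160, 216.
Linear molecule, 3 cuts → 4 fragments:
  1–21 → 21 bp
  22–160 → 139 bp
  161–216 → 56 bp
  217–226 → 10 bp
Sorted largest to smallest: 139, 56, 21, 10 bp.

139, 56, 21, 10 bp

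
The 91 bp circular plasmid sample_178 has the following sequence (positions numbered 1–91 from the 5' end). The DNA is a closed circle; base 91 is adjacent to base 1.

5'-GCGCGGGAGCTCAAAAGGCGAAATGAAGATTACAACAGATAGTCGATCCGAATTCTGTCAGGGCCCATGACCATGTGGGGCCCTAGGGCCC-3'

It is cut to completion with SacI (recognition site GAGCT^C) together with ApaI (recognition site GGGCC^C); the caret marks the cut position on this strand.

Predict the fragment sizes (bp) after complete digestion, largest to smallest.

The SacI site (GAGCTC) starts at position 7.
SacI cuts after base 5 of each site (before the last base), so after position 11.
ApaI sites (GGGCCC) start at positions 61, 78, 86.
ApaI cuts after base 5 of each site (before the last base), so after positions 65, 82, 90.
Combined cut positions: 11, 65, 82, 90.
Circular molecule, 4 cuts → 4 fragments:
  12–65 → 54 bp
  66–82 → 17 bp
  83–90 → 8 bp
  91–91 then 1–11 → 1 + 11 = 12 bp
Sorted largest to smallest: 54, 17, 12, 8 bp.

54, 17, 12, 8 bp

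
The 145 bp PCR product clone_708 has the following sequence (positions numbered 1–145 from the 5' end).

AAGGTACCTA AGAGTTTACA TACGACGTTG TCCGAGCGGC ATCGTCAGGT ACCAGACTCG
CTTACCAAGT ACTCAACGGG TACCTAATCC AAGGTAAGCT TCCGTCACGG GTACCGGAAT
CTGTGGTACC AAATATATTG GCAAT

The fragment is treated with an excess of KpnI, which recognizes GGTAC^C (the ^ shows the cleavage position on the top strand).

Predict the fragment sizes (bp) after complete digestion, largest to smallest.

KpnI sites (GGTACC) start at positions 3, 48, 79, 110, 125.
KpnI cuts after base 5 of each site (before the last base), so after positions 7, 52, 83, 114, 129.
Linear molecule, 5 cuts → 6 fragments:
  1–7 → 7 bp
  8–52 → 45 bp
  53–83 → 31 bp
  84–114 → 31 bp
  115–129 → 15 bp
  130–145 → 16 bp
Sorted largest to smallest: 45, 31, 31, 16, 15, 7 bp.

45, 31, 31, 16, 15, 7 bp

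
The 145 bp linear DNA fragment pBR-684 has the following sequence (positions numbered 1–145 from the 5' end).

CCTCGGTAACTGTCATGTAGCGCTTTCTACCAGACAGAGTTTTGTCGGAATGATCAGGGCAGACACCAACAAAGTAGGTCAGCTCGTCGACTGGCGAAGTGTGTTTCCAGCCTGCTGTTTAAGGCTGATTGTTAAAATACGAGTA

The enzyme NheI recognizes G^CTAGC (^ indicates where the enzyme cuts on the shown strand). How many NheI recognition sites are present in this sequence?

No occurrence of GCTAGC is present in the sequence.
NheI does not cut: 0 sites.

0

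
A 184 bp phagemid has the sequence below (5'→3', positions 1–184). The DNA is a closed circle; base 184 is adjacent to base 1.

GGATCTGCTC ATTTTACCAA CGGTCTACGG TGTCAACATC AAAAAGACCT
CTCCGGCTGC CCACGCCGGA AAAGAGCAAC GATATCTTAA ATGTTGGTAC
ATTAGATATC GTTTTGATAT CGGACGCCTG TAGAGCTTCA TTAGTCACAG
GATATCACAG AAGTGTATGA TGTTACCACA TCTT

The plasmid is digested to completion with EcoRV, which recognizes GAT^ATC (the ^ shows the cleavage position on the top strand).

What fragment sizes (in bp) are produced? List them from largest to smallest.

EcoRV sites (GATATC) start at positions 81, 105, 116, 151.
EcoRV cuts after base 3 of each site, so after positions 83, 107, 118, 153.
Circular molecule, 4 cuts → 4 fragments:
  84–107 → 24 bp
  108–118 → 11 bp
  119–153 → 35 bp
  154–184 then 1–83 → 31 + 83 = 114 bp
Sorted largest to smallest: 114, 35, 24, 11 bp.

114, 35, 24, 11 bp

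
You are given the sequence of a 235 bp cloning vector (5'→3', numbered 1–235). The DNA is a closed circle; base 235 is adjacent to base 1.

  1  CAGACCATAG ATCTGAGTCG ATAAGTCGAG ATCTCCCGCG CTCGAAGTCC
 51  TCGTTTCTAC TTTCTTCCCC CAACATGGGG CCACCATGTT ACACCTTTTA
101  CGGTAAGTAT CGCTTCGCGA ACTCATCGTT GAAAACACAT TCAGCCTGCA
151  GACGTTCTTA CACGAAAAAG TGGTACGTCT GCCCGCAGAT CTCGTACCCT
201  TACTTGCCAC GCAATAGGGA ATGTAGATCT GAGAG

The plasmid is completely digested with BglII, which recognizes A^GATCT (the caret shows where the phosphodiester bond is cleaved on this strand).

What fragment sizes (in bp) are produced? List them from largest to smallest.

158, 38, 20, 19 bp

BglII sites (AGATCT) start at positions 9, 29, 187, 225.
BglII cuts after the first base of each site, so after positions 9, 29, 187, 225.
Circular molecule, 4 cuts → 4 fragments:
  10–29 → 20 bp
  30–187 → 158 bp
  188–225 → 38 bp
  226–235 then 1–9 → 10 + 9 = 19 bp
Sorted largest to smallest: 158, 38, 20, 19 bp.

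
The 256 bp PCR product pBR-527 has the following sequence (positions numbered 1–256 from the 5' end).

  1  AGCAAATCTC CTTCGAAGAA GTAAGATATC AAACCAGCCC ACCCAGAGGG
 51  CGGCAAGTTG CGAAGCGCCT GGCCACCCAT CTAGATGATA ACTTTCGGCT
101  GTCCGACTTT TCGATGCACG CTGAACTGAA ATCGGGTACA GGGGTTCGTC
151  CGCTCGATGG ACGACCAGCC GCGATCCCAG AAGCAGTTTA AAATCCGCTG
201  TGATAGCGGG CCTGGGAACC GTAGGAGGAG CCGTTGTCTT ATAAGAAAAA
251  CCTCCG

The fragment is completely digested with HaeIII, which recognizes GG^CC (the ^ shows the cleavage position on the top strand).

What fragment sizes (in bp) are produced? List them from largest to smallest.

138, 72, 46 bp

HaeIII sites (GGCC) start at positions 71, 209.
HaeIII cuts after base 2 of each site, so after positions 72, 210.
Linear molecule, 2 cuts → 3 fragments:
  1–72 → 72 bp
  73–210 → 138 bp
  211–256 → 46 bp
Sorted largest to smallest: 138, 72, 46 bp.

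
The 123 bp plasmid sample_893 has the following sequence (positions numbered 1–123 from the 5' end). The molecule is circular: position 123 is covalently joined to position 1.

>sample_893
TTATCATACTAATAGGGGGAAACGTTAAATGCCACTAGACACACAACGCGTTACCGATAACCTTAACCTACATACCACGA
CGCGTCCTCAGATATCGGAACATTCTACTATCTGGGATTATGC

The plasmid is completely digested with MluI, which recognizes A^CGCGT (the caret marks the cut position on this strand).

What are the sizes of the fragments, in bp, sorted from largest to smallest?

MluI sites (ACGCGT) start at positions 46, 80.
MluI cuts after the first base of each site, so after positions 46, 80.
Circular molecule, 2 cuts → 2 fragments:
  47–80 → 34 bp
  81–123 then 1–46 → 43 + 46 = 89 bp
Sorted largest to smallest: 89, 34 bp.

89, 34 bp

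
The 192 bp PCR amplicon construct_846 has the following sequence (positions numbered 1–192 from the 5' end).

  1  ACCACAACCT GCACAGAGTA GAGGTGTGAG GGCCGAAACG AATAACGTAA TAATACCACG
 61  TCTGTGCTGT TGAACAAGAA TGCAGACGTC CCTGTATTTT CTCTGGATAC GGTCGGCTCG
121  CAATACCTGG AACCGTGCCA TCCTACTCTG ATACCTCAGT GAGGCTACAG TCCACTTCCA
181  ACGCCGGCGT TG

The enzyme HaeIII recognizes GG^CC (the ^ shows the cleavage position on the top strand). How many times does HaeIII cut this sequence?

1

GGCC occurs starting at position 31.
HaeIII cuts at 1 site.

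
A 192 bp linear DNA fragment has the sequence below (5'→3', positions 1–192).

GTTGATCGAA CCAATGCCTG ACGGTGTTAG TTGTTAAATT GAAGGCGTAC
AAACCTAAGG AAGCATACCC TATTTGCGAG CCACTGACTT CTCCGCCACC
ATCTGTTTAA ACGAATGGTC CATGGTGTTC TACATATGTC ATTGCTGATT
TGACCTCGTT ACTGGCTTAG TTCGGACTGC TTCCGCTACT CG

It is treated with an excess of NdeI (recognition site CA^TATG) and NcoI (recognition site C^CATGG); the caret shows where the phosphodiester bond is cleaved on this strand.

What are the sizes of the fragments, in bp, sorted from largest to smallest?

The NdeI site (CATATG) starts at position 133.
NdeI cuts after base 2 of each site, so after position 134.
The NcoI site (CCATGG) starts at position 120.
NcoI cuts after the first base of each site, so after position 120.
Combined cut positions: 120, 134.
Linear molecule, 2 cuts → 3 fragments:
  1–120 → 120 bp
  121–134 → 14 bp
  135–192 → 58 bp
Sorted largest to smallest: 120, 58, 14 bp.

120, 58, 14 bp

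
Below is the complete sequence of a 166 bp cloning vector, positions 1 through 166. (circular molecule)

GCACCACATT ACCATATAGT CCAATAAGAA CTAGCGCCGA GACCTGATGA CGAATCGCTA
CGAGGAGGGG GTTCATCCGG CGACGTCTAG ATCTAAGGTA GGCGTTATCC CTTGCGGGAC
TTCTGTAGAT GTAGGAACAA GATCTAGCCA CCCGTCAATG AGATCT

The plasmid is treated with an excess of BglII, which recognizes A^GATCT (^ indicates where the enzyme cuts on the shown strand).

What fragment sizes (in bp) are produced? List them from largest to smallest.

BglII sites (AGATCT) start at positions 89, 140, 161.
BglII cuts after the first base of each site, so after positions 89, 140, 161.
Circular molecule, 3 cuts → 3 fragments:
  90–140 → 51 bp
  141–161 → 21 bp
  162–166 then 1–89 → 5 + 89 = 94 bp
Sorted largest to smallest: 94, 51, 21 bp.

94, 51, 21 bp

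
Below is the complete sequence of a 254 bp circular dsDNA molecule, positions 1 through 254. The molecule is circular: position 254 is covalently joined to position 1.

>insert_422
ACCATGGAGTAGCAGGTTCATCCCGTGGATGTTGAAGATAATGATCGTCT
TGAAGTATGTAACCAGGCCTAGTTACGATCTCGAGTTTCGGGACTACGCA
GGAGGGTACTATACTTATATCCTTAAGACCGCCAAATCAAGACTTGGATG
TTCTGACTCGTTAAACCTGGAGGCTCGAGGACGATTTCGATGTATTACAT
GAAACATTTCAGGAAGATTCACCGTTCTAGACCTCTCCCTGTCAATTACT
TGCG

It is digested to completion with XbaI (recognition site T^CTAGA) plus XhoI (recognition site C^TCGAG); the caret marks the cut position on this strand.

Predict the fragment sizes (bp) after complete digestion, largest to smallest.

The XbaI site (TCTAGA) starts at position 226.
XbaI cuts after the first base of each site, so after position 226.
XhoI sites (CTCGAG) start at positions 80, 174.
XhoI cuts after the first base of each site, so after positions 80, 174.
Combined cut positions: 80, 174, 226.
Circular molecule, 3 cuts → 3 fragments:
  81–174 → 94 bp
  175–226 → 52 bp
  227–254 then 1–80 → 28 + 80 = 108 bp
Sorted largest to smallest: 108, 94, 52 bp.

108, 94, 52 bp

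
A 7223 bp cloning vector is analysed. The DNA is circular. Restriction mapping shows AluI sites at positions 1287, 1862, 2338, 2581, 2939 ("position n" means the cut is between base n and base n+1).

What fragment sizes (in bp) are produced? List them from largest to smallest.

5571, 575, 476, 358, 243 bp

Circular molecule, 5 cuts → 5 fragments:
  1862 − 1287 = 575 bp
  2338 − 1862 = 476 bp
  2581 − 2338 = 243 bp
  2939 − 2581 = 358 bp
  wrap: 7223 − 2939 + 1287 = 5571 bp
Sorted largest to smallest: 5571, 575, 476, 358, 243 bp.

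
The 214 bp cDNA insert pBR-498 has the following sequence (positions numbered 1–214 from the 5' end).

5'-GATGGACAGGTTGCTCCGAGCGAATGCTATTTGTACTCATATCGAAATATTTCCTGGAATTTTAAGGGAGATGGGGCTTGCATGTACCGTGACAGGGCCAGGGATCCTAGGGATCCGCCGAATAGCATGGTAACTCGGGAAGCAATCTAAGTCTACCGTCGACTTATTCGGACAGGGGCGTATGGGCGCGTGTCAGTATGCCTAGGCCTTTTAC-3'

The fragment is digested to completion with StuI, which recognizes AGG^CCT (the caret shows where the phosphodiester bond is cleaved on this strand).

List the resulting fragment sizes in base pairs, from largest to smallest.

The StuI site (AGGCCT) starts at position 204.
StuI cuts after base 3 of each site, so after position 206.
Linear molecule, 1 cut → 2 fragments:
  1–206 → 206 bp
  207–214 → 8 bp
Sorted largest to smallest: 206, 8 bp.

206, 8 bp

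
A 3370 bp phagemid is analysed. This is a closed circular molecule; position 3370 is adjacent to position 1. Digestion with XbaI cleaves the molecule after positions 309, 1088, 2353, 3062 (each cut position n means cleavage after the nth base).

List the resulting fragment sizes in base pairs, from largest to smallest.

Circular molecule, 4 cuts → 4 fragments:
  1088 − 309 = 779 bp
  2353 − 1088 = 1265 bp
  3062 − 2353 = 709 bp
  wrap: 3370 − 3062 + 309 = 617 bp
Sorted largest to smallest: 1265, 779, 709, 617 bp.

1265, 779, 709, 617 bp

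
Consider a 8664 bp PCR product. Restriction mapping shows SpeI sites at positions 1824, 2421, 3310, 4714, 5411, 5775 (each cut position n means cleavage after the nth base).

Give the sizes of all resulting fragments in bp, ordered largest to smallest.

Linear molecule, 6 cuts → 7 fragments:
  1824 − 0 = 1824 bp
  2421 − 1824 = 597 bp
  3310 − 2421 = 889 bp
  4714 − 3310 = 1404 bp
  5411 − 4714 = 697 bp
  5775 − 5411 = 364 bp
  8664 − 5775 = 2889 bp
Sorted largest to smallest: 2889, 1824, 1404, 889, 697, 597, 364 bp.

2889, 1824, 1404, 889, 697, 597, 364 bp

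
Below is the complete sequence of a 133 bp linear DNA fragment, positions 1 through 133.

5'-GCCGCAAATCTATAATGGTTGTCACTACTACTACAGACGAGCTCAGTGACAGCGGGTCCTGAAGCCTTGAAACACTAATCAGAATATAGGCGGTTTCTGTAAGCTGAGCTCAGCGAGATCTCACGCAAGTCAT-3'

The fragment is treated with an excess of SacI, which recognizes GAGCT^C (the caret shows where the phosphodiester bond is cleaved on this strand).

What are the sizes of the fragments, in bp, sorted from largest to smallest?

67, 43, 23 bp

SacI sites (GAGCTC) start at positions 39, 106.
SacI cuts after base 5 of each site (before the last base), so after positions 43, 110.
Linear molecule, 2 cuts → 3 fragments:
  1–43 → 43 bp
  44–110 → 67 bp
  111–133 → 23 bp
Sorted largest to smallest: 67, 43, 23 bp.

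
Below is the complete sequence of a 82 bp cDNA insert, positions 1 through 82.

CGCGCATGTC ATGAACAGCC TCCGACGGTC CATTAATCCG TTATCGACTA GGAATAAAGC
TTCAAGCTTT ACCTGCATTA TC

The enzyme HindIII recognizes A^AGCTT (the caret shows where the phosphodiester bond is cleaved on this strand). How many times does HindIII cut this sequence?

2

AAGCTT occurs starting at positions 57, 64.
HindIII cuts at 2 sites.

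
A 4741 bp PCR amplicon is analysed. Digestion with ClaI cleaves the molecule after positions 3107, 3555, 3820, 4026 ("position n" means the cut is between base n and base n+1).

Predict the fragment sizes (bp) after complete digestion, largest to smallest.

Linear molecule, 4 cuts → 5 fragments:
  3107 − 0 = 3107 bp
  3555 − 3107 = 448 bp
  3820 − 3555 = 265 bp
  4026 − 3820 = 206 bp
  4741 − 4026 = 715 bp
Sorted largest to smallest: 3107, 715, 448, 265, 206 bp.

3107, 715, 448, 265, 206 bp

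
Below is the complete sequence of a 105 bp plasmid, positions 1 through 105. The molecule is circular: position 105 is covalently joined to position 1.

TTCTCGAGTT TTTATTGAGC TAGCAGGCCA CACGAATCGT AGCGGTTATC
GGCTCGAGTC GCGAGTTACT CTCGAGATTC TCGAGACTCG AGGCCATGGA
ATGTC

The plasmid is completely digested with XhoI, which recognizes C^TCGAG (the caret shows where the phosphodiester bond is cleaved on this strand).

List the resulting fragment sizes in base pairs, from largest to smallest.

50, 21, 18, 9, 7 bp

XhoI sites (CTCGAG) start at positions 3, 53, 71, 80, 87.
XhoI cuts after the first base of each site, so after positions 3, 53, 71, 80, 87.
Circular molecule, 5 cuts → 5 fragments:
  4–53 → 50 bp
  54–71 → 18 bp
  72–80 → 9 bp
  81–87 → 7 bp
  88–105 then 1–3 → 18 + 3 = 21 bp
Sorted largest to smallest: 50, 21, 18, 9, 7 bp.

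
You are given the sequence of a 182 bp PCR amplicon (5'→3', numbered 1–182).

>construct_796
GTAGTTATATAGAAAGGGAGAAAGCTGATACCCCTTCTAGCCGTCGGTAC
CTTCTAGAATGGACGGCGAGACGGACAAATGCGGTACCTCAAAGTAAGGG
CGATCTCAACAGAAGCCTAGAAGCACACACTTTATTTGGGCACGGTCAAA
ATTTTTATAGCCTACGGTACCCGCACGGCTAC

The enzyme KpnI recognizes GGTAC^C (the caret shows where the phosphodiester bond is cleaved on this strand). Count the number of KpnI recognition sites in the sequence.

GGTACC occurs starting at positions 46, 83, 166.
KpnI cuts at 3 sites.

3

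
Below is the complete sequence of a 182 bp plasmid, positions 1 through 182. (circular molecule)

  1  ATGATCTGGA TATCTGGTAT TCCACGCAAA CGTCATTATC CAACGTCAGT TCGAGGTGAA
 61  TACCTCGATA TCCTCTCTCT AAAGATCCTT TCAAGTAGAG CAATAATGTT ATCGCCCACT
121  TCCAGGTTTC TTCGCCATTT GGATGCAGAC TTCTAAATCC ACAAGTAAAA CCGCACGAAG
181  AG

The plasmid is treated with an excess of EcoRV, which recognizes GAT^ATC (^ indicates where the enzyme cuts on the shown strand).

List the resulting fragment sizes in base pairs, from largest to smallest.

EcoRV sites (GATATC) start at positions 9, 67.
EcoRV cuts after base 3 of each site, so after positions 11, 69.
Circular molecule, 2 cuts → 2 fragments:
  12–69 → 58 bp
  70–182 then 1–11 → 113 + 11 = 124 bp
Sorted largest to smallest: 124, 58 bp.

124, 58 bp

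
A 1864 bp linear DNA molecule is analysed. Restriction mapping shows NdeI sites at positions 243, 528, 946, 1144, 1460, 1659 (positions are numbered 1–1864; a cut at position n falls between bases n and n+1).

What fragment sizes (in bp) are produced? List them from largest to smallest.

Linear molecule, 6 cuts → 7 fragments:
  243 − 0 = 243 bp
  528 − 243 = 285 bp
  946 − 528 = 418 bp
  1144 − 946 = 198 bp
  1460 − 1144 = 316 bp
  1659 − 1460 = 199 bp
  1864 − 1659 = 205 bp
Sorted largest to smallest: 418, 316, 285, 243, 205, 199, 198 bp.

418, 316, 285, 243, 205, 199, 198 bp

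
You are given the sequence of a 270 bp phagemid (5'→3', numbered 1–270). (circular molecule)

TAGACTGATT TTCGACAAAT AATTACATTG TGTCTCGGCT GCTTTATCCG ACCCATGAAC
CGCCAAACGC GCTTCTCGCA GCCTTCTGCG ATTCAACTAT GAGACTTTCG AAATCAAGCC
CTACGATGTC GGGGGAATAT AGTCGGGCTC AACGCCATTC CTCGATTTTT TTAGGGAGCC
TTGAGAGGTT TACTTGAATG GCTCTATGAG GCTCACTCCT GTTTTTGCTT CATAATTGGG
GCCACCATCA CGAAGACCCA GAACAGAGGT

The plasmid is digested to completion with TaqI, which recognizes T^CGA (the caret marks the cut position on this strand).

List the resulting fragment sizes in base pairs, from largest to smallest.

TaqI sites (TCGA) start at positions 12, 108, 162.
TaqI cuts after the first base of each site, so after positions 12, 108, 162.
Circular molecule, 3 cuts → 3 fragments:
  13–108 → 96 bp
  109–162 → 54 bp
  163–270 then 1–12 → 108 + 12 = 120 bp
Sorted largest to smallest: 120, 96, 54 bp.

120, 96, 54 bp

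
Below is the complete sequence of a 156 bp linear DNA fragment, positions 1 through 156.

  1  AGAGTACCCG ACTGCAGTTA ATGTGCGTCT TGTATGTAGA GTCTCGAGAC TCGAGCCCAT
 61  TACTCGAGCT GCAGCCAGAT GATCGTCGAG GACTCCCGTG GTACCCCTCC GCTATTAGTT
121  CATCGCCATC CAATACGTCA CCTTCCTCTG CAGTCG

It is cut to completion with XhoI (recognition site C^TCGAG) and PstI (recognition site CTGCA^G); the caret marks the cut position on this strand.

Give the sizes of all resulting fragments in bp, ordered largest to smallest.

79, 27, 16, 13, 10, 7, 4 bp

XhoI sites (CTCGAG) start at positions 43, 50, 63.
XhoI cuts after the first base of each site, so after positions 43, 50, 63.
PstI sites (CTGCAG) start at positions 12, 69, 148.
PstI cuts after base 5 of each site (before the last base), so after positions 16, 73, 152.
Combined cut positions: 16, 43, 50, 63, 73, 152.
Linear molecule, 6 cuts → 7 fragments:
  1–16 → 16 bp
  17–43 → 27 bp
  44–50 → 7 bp
  51–63 → 13 bp
  64–73 → 10 bp
  74–152 → 79 bp
  153–156 → 4 bp
Sorted largest to smallest: 79, 27, 16, 13, 10, 7, 4 bp.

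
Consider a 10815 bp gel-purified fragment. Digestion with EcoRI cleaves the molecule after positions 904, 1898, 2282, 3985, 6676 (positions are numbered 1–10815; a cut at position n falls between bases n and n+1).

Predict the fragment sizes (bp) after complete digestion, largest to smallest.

4139, 2691, 1703, 994, 904, 384 bp

Linear molecule, 5 cuts → 6 fragments:
  904 − 0 = 904 bp
  1898 − 904 = 994 bp
  2282 − 1898 = 384 bp
  3985 − 2282 = 1703 bp
  6676 − 3985 = 2691 bp
  10815 − 6676 = 4139 bp
Sorted largest to smallest: 4139, 2691, 1703, 994, 904, 384 bp.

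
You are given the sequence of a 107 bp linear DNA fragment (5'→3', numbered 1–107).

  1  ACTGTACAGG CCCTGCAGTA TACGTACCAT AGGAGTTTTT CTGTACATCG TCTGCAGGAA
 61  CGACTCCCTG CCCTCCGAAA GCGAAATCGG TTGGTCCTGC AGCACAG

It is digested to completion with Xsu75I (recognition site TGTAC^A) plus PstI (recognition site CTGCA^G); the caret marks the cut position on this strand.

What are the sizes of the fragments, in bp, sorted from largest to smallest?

Xsu75I sites (TGTACA) start at positions 3, 42.
Xsu75I cuts after base 5 of each site (before the last base), so after positions 7, 46.
PstI sites (CTGCAG) start at positions 13, 52, 97.
PstI cuts after base 5 of each site (before the last base), so after positions 17, 56, 101.
Combined cut positions: 7, 17, 46, 56, 101.
Linear molecule, 5 cuts → 6 fragments:
  1–7 → 7 bp
  8–17 → 10 bp
  18–46 → 29 bp
  47–56 → 10 bp
  57–101 → 45 bp
  102–107 → 6 bp
Sorted largest to smallest: 45, 29, 10, 10, 7, 6 bp.

45, 29, 10, 10, 7, 6 bp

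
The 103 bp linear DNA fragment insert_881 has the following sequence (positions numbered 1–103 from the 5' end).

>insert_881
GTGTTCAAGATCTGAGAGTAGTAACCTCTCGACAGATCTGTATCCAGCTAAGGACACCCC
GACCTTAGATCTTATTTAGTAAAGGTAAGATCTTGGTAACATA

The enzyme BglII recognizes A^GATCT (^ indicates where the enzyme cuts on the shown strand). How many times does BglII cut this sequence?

4

AGATCT occurs starting at positions 8, 34, 67, 88.
BglII cuts at 4 sites.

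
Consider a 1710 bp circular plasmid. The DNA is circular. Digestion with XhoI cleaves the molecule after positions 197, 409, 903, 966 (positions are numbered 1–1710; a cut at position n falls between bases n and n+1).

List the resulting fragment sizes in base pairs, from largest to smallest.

Circular molecule, 4 cuts → 4 fragments:
  409 − 197 = 212 bp
  903 − 409 = 494 bp
  966 − 903 = 63 bp
  wrap: 1710 − 966 + 197 = 941 bp
Sorted largest to smallest: 941, 494, 212, 63 bp.

941, 494, 212, 63 bp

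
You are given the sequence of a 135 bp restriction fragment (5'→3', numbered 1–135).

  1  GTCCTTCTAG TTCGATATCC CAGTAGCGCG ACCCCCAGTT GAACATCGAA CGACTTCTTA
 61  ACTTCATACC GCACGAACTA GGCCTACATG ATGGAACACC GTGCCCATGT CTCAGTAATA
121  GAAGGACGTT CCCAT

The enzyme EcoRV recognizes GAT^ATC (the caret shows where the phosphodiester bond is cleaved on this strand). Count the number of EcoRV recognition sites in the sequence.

1

GATATC occurs starting at position 14.
EcoRV cuts at 1 site.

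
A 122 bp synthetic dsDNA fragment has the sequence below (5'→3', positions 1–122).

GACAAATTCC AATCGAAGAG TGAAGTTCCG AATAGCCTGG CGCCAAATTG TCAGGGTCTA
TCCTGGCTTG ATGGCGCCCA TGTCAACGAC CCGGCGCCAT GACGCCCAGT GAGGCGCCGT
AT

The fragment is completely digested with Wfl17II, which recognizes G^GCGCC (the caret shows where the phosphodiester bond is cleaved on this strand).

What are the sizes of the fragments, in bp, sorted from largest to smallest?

39, 34, 20, 20, 9 bp

Wfl17II sites (GGCGCC) start at positions 39, 73, 93, 113.
Wfl17II cuts after the first base of each site, so after positions 39, 73, 93, 113.
Linear molecule, 4 cuts → 5 fragments:
  1–39 → 39 bp
  40–73 → 34 bp
  74–93 → 20 bp
  94–113 → 20 bp
  114–122 → 9 bp
Sorted largest to smallest: 39, 34, 20, 20, 9 bp.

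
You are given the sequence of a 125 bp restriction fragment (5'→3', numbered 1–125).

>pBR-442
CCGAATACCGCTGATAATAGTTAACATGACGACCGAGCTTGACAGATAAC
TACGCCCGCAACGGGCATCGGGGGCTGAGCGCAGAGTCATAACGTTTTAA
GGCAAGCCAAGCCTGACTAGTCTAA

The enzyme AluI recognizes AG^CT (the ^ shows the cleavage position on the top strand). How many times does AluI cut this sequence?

1

AGCT occurs starting at position 36.
AluI cuts at 1 site.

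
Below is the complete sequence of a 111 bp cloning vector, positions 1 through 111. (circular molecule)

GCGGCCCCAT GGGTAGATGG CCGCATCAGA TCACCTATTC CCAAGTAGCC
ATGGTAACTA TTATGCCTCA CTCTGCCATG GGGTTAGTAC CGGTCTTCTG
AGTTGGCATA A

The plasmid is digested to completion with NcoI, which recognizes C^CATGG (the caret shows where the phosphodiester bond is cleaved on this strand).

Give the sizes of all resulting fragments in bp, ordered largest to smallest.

42, 42, 27 bp

NcoI sites (CCATGG) start at positions 7, 49, 76.
NcoI cuts after the first base of each site, so after positions 7, 49, 76.
Circular molecule, 3 cuts → 3 fragments:
  8–49 → 42 bp
  50–76 → 27 bp
  77–111 then 1–7 → 35 + 7 = 42 bp
Sorted largest to smallest: 42, 42, 27 bp.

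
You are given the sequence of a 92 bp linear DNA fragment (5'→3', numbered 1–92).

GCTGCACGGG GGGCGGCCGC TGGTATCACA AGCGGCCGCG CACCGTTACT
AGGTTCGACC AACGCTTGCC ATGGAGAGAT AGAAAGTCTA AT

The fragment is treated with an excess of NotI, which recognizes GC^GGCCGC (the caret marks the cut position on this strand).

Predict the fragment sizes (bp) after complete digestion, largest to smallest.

NotI sites (GCGGCCGC) start at positions 13, 32.
NotI cuts after base 2 of each site, so after positions 14, 33.
Linear molecule, 2 cuts → 3 fragments:
  1–14 → 14 bp
  15–33 → 19 bp
  34–92 → 59 bp
Sorted largest to smallest: 59, 19, 14 bp.

59, 19, 14 bp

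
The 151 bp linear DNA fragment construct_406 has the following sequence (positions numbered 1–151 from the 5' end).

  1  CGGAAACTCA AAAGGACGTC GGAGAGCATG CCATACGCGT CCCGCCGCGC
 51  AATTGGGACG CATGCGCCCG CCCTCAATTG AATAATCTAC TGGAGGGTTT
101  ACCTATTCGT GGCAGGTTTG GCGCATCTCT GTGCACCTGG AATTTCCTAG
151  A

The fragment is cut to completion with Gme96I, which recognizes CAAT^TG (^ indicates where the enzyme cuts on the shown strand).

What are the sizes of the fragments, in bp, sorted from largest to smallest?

Gme96I sites (CAATTG) start at positions 50, 75.
Gme96I cuts after base 4 of each site, so after positions 53, 78.
Linear molecule, 2 cuts → 3 fragments:
  1–53 → 53 bp
  54–78 → 25 bp
  79–151 → 73 bp
Sorted largest to smallest: 73, 53, 25 bp.

73, 53, 25 bp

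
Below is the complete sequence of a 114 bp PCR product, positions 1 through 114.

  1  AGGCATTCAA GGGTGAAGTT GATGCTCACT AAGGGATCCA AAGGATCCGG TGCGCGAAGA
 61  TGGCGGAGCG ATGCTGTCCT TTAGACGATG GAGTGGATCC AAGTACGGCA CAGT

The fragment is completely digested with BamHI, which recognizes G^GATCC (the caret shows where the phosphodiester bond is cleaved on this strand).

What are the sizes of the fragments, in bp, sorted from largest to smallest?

BamHI sites (GGATCC) start at positions 34, 43, 95.
BamHI cuts after the first base of each site, so after positions 34, 43, 95.
Linear molecule, 3 cuts → 4 fragments:
  1–34 → 34 bp
  35–43 → 9 bp
  44–95 → 52 bp
  96–114 → 19 bp
Sorted largest to smallest: 52, 34, 19, 9 bp.

52, 34, 19, 9 bp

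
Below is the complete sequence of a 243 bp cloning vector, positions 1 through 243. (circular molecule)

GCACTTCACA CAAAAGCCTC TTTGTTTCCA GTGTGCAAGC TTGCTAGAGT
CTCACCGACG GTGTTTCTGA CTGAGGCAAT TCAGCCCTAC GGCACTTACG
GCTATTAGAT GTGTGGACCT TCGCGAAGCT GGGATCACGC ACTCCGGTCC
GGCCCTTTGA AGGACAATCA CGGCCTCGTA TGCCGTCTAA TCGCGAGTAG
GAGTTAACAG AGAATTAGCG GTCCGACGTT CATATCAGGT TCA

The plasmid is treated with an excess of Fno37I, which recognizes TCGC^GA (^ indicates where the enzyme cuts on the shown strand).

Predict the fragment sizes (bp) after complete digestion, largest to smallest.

Fno37I sites (TCGCGA) start at positions 121, 191.
Fno37I cuts after base 4 of each site, so after positions 124, 194.
Circular molecule, 2 cuts → 2 fragments:
  125–194 → 70 bp
  195–243 then 1–124 → 49 + 124 = 173 bp
Sorted largest to smallest: 173, 70 bp.

173, 70 bp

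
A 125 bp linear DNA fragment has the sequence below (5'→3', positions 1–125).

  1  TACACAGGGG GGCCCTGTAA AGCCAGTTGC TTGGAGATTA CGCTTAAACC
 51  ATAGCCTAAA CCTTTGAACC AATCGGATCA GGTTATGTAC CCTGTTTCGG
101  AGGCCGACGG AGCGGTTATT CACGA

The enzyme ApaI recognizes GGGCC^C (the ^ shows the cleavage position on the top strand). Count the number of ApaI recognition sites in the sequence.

GGGCCC occurs starting at position 10.
ApaI cuts at 1 site.

1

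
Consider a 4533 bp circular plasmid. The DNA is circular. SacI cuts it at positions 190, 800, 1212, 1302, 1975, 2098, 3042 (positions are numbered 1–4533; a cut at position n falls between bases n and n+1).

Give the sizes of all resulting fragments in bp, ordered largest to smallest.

1681, 944, 673, 610, 412, 123, 90 bp

Circular molecule, 7 cuts → 7 fragments:
  800 − 190 = 610 bp
  1212 − 800 = 412 bp
  1302 − 1212 = 90 bp
  1975 − 1302 = 673 bp
  2098 − 1975 = 123 bp
  3042 − 2098 = 944 bp
  wrap: 4533 − 3042 + 190 = 1681 bp
Sorted largest to smallest: 1681, 944, 673, 610, 412, 123, 90 bp.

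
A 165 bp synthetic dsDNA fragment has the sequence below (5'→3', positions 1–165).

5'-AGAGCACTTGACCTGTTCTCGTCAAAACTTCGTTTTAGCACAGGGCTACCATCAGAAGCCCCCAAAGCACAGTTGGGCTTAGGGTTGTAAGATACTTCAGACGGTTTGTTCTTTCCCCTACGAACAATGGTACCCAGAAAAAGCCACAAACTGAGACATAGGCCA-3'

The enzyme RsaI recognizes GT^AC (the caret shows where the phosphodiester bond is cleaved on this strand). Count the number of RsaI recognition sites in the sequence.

GTAC occurs starting at position 130.
RsaI cuts at 1 site.

1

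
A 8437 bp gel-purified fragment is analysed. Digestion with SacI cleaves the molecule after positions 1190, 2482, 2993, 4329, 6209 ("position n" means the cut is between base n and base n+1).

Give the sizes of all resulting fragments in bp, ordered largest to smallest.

Linear molecule, 5 cuts → 6 fragments:
  1190 − 0 = 1190 bp
  2482 − 1190 = 1292 bp
  2993 − 2482 = 511 bp
  4329 − 2993 = 1336 bp
  6209 − 4329 = 1880 bp
  8437 − 6209 = 2228 bp
Sorted largest to smallest: 2228, 1880, 1336, 1292, 1190, 511 bp.

2228, 1880, 1336, 1292, 1190, 511 bp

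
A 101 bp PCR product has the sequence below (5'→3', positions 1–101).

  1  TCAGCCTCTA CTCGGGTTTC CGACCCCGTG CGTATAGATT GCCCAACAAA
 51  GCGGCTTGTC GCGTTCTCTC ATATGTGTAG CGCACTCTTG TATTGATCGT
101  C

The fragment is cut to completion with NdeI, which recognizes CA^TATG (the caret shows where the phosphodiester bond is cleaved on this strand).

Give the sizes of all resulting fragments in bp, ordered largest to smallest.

71, 30 bp

The NdeI site (CATATG) starts at position 70.
NdeI cuts after base 2 of each site, so after position 71.
Linear molecule, 1 cut → 2 fragments:
  1–71 → 71 bp
  72–101 → 30 bp
Sorted largest to smallest: 71, 30 bp.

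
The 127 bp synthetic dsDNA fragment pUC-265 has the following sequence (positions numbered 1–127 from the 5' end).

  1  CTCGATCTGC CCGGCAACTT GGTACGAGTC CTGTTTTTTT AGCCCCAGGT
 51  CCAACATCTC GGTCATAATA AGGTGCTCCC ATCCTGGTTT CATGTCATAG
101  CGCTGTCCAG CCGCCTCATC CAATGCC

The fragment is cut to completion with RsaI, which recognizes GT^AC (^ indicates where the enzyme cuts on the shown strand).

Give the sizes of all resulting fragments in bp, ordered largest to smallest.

The RsaI site (GTAC) starts at position 22.
RsaI cuts after base 2 of each site, so after position 23.
Linear molecule, 1 cut → 2 fragments:
  1–23 → 23 bp
  24–127 → 104 bp
Sorted largest to smallest: 104, 23 bp.

104, 23 bp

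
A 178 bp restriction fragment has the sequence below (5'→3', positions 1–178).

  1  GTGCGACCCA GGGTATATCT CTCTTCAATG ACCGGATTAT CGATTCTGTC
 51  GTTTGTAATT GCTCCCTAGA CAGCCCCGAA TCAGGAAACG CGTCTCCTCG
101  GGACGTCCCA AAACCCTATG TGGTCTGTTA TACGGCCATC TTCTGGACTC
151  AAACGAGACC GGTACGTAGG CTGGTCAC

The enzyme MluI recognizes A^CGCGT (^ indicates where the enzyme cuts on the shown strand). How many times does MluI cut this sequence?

ACGCGT occurs starting at position 88.
MluI cuts at 1 site.

1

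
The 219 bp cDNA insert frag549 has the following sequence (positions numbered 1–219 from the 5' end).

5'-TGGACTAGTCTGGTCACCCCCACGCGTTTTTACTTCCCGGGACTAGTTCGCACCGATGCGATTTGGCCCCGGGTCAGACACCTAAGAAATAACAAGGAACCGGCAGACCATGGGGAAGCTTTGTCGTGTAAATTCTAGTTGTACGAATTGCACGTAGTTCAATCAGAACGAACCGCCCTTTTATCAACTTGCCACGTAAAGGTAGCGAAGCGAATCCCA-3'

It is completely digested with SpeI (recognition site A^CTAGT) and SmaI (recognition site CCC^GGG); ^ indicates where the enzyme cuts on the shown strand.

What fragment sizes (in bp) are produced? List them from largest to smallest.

SpeI sites (ACTAGT) start at positions 4, 42.
SpeI cuts after the first base of each site, so after positions 4, 42.
SmaI sites (CCCGGG) start at positions 36, 68.
SmaI cuts after base 3 of each site, so after positions 38, 70.
Combined cut positions: 4, 38, 42, 70.
Linear molecule, 4 cuts → 5 fragments:
  1–4 → 4 bp
  5–38 → 34 bp
  39–42 → 4 bp
  43–70 → 28 bp
  71–219 → 149 bp
Sorted largest to smallest: 149, 34, 28, 4, 4 bp.

149, 34, 28, 4, 4 bp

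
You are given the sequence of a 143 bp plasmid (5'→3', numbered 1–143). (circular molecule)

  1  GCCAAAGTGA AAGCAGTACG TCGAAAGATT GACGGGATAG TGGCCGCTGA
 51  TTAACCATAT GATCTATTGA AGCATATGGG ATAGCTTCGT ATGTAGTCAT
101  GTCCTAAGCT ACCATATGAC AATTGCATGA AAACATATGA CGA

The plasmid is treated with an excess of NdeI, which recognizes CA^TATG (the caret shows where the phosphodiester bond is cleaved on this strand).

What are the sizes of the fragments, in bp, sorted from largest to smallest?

65, 40, 21, 17 bp

NdeI sites (CATATG) start at positions 56, 73, 113, 134.
NdeI cuts after base 2 of each site, so after positions 57, 74, 114, 135.
Circular molecule, 4 cuts → 4 fragments:
  58–74 → 17 bp
  75–114 → 40 bp
  115–135 → 21 bp
  136–143 then 1–57 → 8 + 57 = 65 bp
Sorted largest to smallest: 65, 40, 21, 17 bp.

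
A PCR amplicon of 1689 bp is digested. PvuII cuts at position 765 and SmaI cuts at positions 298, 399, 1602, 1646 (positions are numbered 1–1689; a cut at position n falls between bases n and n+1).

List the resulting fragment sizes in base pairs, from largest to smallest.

837, 366, 298, 101, 44, 43 bp

Combined cut positions (sorted): 298, 399, 765, 1602, 1646.
Linear molecule, 5 cuts → 6 fragments:
  298 − 0 = 298 bp
  399 − 298 = 101 bp
  765 − 399 = 366 bp
  1602 − 765 = 837 bp
  1646 − 1602 = 44 bp
  1689 − 1646 = 43 bp
Sorted largest to smallest: 837, 366, 298, 101, 44, 43 bp.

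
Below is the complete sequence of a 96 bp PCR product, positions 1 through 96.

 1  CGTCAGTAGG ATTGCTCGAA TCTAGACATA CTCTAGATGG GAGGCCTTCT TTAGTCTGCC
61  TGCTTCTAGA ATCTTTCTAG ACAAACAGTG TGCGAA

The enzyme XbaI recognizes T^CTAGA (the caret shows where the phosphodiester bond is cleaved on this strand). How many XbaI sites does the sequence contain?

TCTAGA occurs starting at positions 21, 32, 65, 76.
XbaI cuts at 4 sites.

4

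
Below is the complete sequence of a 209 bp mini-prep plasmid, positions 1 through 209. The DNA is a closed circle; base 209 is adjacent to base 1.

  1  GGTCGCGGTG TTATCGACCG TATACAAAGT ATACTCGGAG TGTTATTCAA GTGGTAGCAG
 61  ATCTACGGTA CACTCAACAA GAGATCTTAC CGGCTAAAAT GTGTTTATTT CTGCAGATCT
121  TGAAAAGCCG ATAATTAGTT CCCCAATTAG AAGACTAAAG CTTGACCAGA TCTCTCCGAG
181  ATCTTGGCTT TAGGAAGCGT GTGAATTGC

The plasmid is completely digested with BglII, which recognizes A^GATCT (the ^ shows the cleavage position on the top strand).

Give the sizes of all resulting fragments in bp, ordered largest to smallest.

BglII sites (AGATCT) start at positions 59, 82, 115, 168, 179.
BglII cuts after the first base of each site, so after positions 59, 82, 115, 168, 179.
Circular molecule, 5 cuts → 5 fragments:
  60–82 → 23 bp
  83–115 → 33 bp
  116–168 → 53 bp
  169–179 → 11 bp
  180–209 then 1–59 → 30 + 59 = 89 bp
Sorted largest to smallest: 89, 53, 33, 23, 11 bp.

89, 53, 33, 23, 11 bp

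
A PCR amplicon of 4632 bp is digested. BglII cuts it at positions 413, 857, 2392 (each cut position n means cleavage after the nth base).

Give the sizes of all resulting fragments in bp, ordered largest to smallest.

Linear molecule, 3 cuts → 4 fragments:
  413 − 0 = 413 bp
  857 − 413 = 444 bp
  2392 − 857 = 1535 bp
  4632 − 2392 = 2240 bp
Sorted largest to smallest: 2240, 1535, 444, 413 bp.

2240, 1535, 444, 413 bp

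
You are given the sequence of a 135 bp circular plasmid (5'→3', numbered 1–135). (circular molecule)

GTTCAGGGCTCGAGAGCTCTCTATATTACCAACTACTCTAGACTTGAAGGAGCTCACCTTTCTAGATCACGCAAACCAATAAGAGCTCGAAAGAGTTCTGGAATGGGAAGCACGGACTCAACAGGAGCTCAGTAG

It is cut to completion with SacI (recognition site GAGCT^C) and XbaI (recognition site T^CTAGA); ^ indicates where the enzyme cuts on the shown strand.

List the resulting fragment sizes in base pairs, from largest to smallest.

42, 26, 24, 19, 17, 7 bp

SacI sites (GAGCTC) start at positions 14, 50, 83, 125.
SacI cuts after base 5 of each site (before the last base), so after positions 18, 54, 87, 129.
XbaI sites (TCTAGA) start at positions 37, 61.
XbaI cuts after the first base of each site, so after positions 37, 61.
Combined cut positions: 18, 37, 54, 61, 87, 129.
Circular molecule, 6 cuts → 6 fragments:
  19–37 → 19 bp
  38–54 → 17 bp
  55–61 → 7 bp
  62–87 → 26 bp
  88–129 → 42 bp
  130–135 then 1–18 → 6 + 18 = 24 bp
Sorted largest to smallest: 42, 26, 24, 19, 17, 7 bp.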